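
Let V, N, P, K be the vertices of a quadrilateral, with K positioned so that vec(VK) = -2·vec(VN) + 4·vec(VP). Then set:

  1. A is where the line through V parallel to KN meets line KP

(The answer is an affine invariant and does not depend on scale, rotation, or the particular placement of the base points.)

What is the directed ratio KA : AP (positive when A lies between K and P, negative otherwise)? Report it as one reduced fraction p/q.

Set V = (0, 0), N = (1, 0), P = (0, 1), K = (-2, 4); any affine frame gives the same invariant.
1. A is where the line through V parallel to KN meets line KP ⇒ A = (6, -8)
A = K + t·(P−K) with t = 4, so KA:AP = t:(1−t) = 4:-3

KA:AP = -4/3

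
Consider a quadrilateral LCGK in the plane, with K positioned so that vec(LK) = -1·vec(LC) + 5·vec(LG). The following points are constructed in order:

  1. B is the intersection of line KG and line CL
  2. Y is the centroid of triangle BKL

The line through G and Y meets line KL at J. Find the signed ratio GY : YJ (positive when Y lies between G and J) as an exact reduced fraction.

Set L = (0, 0), C = (1, 0), G = (0, 1), K = (-1, 5); any affine frame gives the same invariant.
1. B is the intersection of line KG and line CL ⇒ B = (1/4, 0)
2. Y is the centroid of triangle BKL ⇒ Y = (-1/4, 5/3)
line GY meets KL at J = (-3/7, 15/7)
Y = G + t·(J−G) with t = 7/12, so GY:YJ = 7/12:5/12

GY:YJ = 7/5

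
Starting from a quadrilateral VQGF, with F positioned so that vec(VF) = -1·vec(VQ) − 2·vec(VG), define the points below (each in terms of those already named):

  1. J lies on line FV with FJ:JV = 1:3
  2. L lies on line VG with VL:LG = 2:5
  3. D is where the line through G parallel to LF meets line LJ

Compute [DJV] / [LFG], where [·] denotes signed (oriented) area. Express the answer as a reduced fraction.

Assign V = (0, 0), Q = (1, 0), G = (0, 1), F = (-1, -2) — the answer is frame-independent, so this choice is without loss of generality.
1. J lies on line FV with FJ:JV = 1:3 ⇒ J = (-3/4, -3/2)
2. L lies on line VG with VL:LG = 2:5 ⇒ L = (0, 2/7)
3. D is where the line through G parallel to LF meets line LJ ⇒ D = (15/2, 127/7)
2·[DJV] = 33/14, 2·[LFG] = -5/7
[DJV]:[LFG] = 33/14:-5/7 = -33/10

[DJV]:[LFG] = -33/10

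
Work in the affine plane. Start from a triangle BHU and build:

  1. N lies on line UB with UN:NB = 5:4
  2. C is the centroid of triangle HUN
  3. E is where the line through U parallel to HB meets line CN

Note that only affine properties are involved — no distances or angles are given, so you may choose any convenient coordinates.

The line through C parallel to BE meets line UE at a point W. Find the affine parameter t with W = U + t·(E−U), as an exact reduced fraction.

t = 79/135

Choose coordinates B = (0, 0), H = (1, 0), U = (0, 1).
1. N lies on line UB with UN:NB = 5:4 ⇒ N = (0, 4/9)
2. C is the centroid of triangle HUN ⇒ C = (1/3, 13/27)
3. E is where the line through U parallel to HB meets line CN ⇒ E = (5, 1)
through C parallel to BE: direction (5, 1); meets UE at W = (79/27, 1)
W = U + t·(E−U) with t = 79/135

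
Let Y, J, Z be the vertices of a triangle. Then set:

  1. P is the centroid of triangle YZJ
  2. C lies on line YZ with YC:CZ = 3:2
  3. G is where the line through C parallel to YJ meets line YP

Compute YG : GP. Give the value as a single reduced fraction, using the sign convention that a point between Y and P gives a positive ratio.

YG:GP = -9/4

Assign Y = (0, 0), J = (1, 0), Z = (0, 1) — the answer is frame-independent, so this choice is without loss of generality.
1. P is the centroid of triangle YZJ ⇒ P = (1/3, 1/3)
2. C lies on line YZ with YC:CZ = 3:2 ⇒ C = (0, 3/5)
3. G is where the line through C parallel to YJ meets line YP ⇒ G = (3/5, 3/5)
G = Y + t·(P−Y) with t = 9/5, so YG:GP = t:(1−t) = 9/5:-4/5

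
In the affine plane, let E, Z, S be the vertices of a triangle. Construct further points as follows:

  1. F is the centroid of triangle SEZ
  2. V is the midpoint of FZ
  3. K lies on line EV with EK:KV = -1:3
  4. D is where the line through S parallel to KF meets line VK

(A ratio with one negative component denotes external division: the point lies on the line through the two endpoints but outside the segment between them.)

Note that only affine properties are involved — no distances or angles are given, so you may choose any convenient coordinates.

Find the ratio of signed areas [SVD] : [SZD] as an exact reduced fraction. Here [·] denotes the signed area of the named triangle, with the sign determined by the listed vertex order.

Set E = (0, 0), Z = (1, 0), S = (0, 1); any affine frame gives the same invariant.
1. F is the centroid of triangle SEZ ⇒ F = (1/3, 1/3)
2. V is the midpoint of FZ ⇒ V = (2/3, 1/6)
3. K lies on line EV with EK:KV = -1:3 ⇒ K = (-1/3, -1/12)
4. D is where the line through S parallel to KF meets line VK ⇒ D = (-8/3, -2/3)
2·[SVD] = -10/3, 2·[SZD] = -13/3
[SVD]:[SZD] = -10/3:-13/3 = 10/13

[SVD]:[SZD] = 10/13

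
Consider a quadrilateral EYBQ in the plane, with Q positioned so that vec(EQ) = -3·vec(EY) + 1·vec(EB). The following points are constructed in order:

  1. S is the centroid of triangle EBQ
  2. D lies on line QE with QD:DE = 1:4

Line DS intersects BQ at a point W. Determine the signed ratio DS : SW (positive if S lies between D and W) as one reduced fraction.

DS:SW = -2/5

Set E = (0, 0), Y = (1, 0), B = (0, 1), Q = (-3, 1); any affine frame gives the same invariant.
1. S is the centroid of triangle EBQ ⇒ S = (-1, 2/3)
2. D lies on line QE with QD:DE = 1:4 ⇒ D = (-12/5, 4/5)
line DS meets BQ at W = (-9/2, 1)
S = D + t·(W−D) with t = -2/3, so DS:SW = -2/3:5/3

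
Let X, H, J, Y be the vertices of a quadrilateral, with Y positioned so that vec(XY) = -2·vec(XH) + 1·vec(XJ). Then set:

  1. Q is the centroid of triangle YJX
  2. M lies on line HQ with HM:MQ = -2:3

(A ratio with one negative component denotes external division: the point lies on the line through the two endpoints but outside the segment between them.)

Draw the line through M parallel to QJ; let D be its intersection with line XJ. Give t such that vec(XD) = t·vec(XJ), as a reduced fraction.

t = -7/2

Assign X = (0, 0), H = (1, 0), J = (0, 1), Y = (-2, 1) — the answer is frame-independent, so this choice is without loss of generality.
1. Q is the centroid of triangle YJX ⇒ Q = (-2/3, 2/3)
2. M lies on line HQ with HM:MQ = -2:3 ⇒ M = (13/3, -4/3)
through M parallel to QJ: direction (2/3, 1/3); meets XJ at D = (0, -7/2)
D = X + t·(J−X) with t = -7/2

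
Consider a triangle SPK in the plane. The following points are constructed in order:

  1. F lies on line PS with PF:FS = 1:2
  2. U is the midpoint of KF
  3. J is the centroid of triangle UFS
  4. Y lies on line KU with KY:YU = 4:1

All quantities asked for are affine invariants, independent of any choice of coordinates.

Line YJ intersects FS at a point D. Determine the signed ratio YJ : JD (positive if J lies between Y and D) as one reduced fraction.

YJ:JD = 13/5

Work in coordinates with S = (0, 0), P = (1, 0), K = (0, 1).
1. F lies on line PS with PF:FS = 1:2 ⇒ F = (2/3, 0)
2. U is the midpoint of KF ⇒ U = (1/3, 1/2)
3. J is the centroid of triangle UFS ⇒ J = (1/3, 1/6)
4. Y lies on line KU with KY:YU = 4:1 ⇒ Y = (4/15, 3/5)
line YJ meets FS at D = (14/39, 0)
J = Y + t·(D−Y) with t = 13/18, so YJ:JD = 13/18:5/18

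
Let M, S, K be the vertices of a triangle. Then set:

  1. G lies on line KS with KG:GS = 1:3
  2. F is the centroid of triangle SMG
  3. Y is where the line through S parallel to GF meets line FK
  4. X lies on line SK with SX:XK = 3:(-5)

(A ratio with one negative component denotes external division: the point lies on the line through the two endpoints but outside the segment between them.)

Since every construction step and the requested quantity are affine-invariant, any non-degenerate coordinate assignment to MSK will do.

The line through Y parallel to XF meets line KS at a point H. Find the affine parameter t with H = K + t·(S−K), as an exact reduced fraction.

t = 10

Choose coordinates M = (0, 0), S = (1, 0), K = (0, 1).
1. G lies on line KS with KG:GS = 1:3 ⇒ G = (1/4, 3/4)
2. F is the centroid of triangle SMG ⇒ F = (5/12, 1/4)
3. Y is where the line through S parallel to GF meets line FK ⇒ Y = (5/3, -2)
4. X lies on line SK with SX:XK = 3:(-5) ⇒ X = (5/2, -3/2)
through Y parallel to XF: direction (-25/12, 7/4); meets KS at H = (10, -9)
H = K + t·(S−K) with t = 10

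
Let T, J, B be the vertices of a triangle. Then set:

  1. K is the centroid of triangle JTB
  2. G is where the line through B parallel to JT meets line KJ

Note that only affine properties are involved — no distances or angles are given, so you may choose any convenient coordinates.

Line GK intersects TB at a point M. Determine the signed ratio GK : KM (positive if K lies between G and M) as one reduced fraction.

GK:KM = -4

Set T = (0, 0), J = (1, 0), B = (0, 1); any affine frame gives the same invariant.
1. K is the centroid of triangle JTB ⇒ K = (1/3, 1/3)
2. G is where the line through B parallel to JT meets line KJ ⇒ G = (-1, 1)
line GK meets TB at M = (0, 1/2)
K = G + t·(M−G) with t = 4/3, so GK:KM = 4/3:-1/3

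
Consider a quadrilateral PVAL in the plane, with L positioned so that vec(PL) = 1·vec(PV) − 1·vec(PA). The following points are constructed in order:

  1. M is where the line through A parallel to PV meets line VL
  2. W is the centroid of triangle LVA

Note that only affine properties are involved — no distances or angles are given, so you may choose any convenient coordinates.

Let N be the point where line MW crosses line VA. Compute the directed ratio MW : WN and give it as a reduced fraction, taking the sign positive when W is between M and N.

MW:WN = -4

Assign P = (0, 0), V = (1, 0), A = (0, 1), L = (1, -1) — the answer is frame-independent, so this choice is without loss of generality.
1. M is where the line through A parallel to PV meets line VL ⇒ M = (1, 1)
2. W is the centroid of triangle LVA ⇒ W = (2/3, 0)
line MW meets VA at N = (3/4, 1/4)
W = M + t·(N−M) with t = 4/3, so MW:WN = 4/3:-1/3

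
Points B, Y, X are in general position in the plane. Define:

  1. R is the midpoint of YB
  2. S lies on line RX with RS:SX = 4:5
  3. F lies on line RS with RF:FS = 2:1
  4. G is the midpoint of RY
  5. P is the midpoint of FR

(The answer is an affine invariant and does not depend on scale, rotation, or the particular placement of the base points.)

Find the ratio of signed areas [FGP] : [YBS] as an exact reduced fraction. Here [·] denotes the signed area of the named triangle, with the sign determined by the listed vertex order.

[FGP]:[YBS] = 1/12

Set B = (0, 0), Y = (1, 0), X = (0, 1); any affine frame gives the same invariant.
1. R is the midpoint of YB ⇒ R = (1/2, 0)
2. S lies on line RX with RS:SX = 4:5 ⇒ S = (5/18, 4/9)
3. F lies on line RS with RF:FS = 2:1 ⇒ F = (19/54, 8/27)
4. G is the midpoint of RY ⇒ G = (3/4, 0)
5. P is the midpoint of FR ⇒ P = (23/54, 4/27)
2·[FGP] = -1/27, 2·[YBS] = -4/9
[FGP]:[YBS] = -1/27:-4/9 = 1/12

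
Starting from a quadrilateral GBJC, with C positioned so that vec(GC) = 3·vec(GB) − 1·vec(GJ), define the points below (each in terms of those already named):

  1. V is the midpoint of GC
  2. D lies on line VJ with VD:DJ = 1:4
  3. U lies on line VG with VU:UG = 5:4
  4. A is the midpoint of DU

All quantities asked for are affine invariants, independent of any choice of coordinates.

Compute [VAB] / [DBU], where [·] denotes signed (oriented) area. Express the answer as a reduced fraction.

Work in coordinates with G = (0, 0), B = (1, 0), J = (0, 1), C = (3, -1).
1. V is the midpoint of GC ⇒ V = (3/2, -1/2)
2. D lies on line VJ with VD:DJ = 1:4 ⇒ D = (6/5, -1/5)
3. U lies on line VG with VU:UG = 5:4 ⇒ U = (2/3, -2/9)
4. A is the midpoint of DU ⇒ A = (14/15, -19/90)
2·[VAB] = -5/36, 2·[DBU] = 1/9
[VAB]:[DBU] = -5/36:1/9 = -5/4

[VAB]:[DBU] = -5/4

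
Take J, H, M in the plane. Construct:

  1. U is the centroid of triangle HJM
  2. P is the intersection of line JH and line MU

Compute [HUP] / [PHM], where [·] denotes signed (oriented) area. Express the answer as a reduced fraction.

Choose coordinates J = (0, 0), H = (1, 0), M = (0, 1).
1. U is the centroid of triangle HJM ⇒ U = (1/3, 1/3)
2. P is the intersection of line JH and line MU ⇒ P = (1/2, 0)
2·[HUP] = 1/6, 2·[PHM] = 1/2
[HUP]:[PHM] = 1/6:1/2 = 1/3

[HUP]:[PHM] = 1/3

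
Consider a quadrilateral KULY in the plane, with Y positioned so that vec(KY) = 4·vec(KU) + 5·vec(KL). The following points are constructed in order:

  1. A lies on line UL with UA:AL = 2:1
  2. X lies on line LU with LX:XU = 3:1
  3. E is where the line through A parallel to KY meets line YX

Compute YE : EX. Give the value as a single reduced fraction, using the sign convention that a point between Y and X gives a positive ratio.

Set K = (0, 0), U = (1, 0), L = (0, 1), Y = (4, 5); any affine frame gives the same invariant.
1. A lies on line UL with UA:AL = 2:1 ⇒ A = (1/3, 2/3)
2. X lies on line LU with LX:XU = 3:1 ⇒ X = (3/4, 1/4)
3. E is where the line through A parallel to KY meets line YX ⇒ E = (57/11, 74/11)
E = Y + t·(X−Y) with t = -4/11, so YE:EX = t:(1−t) = -4/11:15/11

YE:EX = -4/15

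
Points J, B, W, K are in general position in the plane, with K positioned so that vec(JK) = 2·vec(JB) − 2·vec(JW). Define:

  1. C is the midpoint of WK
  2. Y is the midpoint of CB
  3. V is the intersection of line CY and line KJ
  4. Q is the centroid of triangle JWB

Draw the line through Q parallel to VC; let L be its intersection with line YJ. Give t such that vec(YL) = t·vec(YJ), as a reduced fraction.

t = 2/3

Work in coordinates with J = (0, 0), B = (1, 0), W = (0, 1), K = (2, -2).
1. C is the midpoint of WK ⇒ C = (1, -1/2)
2. Y is the midpoint of CB ⇒ Y = (1, -1/4)
3. V is the intersection of line CY and line KJ ⇒ V = (1, -1)
4. Q is the centroid of triangle JWB ⇒ Q = (1/3, 1/3)
through Q parallel to VC: direction (0, 1/2); meets YJ at L = (1/3, -1/12)
L = Y + t·(J−Y) with t = 2/3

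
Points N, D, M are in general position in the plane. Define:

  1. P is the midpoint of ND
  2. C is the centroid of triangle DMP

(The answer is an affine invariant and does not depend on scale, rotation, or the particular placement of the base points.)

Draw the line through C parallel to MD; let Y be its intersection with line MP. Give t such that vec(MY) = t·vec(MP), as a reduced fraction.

Set N = (0, 0), D = (1, 0), M = (0, 1); any affine frame gives the same invariant.
1. P is the midpoint of ND ⇒ P = (1/2, 0)
2. C is the centroid of triangle DMP ⇒ C = (1/2, 1/3)
through C parallel to MD: direction (1, -1); meets MP at Y = (1/6, 2/3)
Y = M + t·(P−M) with t = 1/3

t = 1/3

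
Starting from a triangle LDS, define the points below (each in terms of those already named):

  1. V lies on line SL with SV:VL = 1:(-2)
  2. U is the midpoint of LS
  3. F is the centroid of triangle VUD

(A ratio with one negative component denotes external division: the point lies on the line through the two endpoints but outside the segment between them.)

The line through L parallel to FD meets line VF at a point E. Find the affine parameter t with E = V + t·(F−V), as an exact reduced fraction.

t = 8/3

Choose coordinates L = (0, 0), D = (1, 0), S = (0, 1).
1. V lies on line SL with SV:VL = 1:(-2) ⇒ V = (0, 2)
2. U is the midpoint of LS ⇒ U = (0, 1/2)
3. F is the centroid of triangle VUD ⇒ F = (1/3, 5/6)
through L parallel to FD: direction (2/3, -5/6); meets VF at E = (8/9, -10/9)
E = V + t·(F−V) with t = 8/3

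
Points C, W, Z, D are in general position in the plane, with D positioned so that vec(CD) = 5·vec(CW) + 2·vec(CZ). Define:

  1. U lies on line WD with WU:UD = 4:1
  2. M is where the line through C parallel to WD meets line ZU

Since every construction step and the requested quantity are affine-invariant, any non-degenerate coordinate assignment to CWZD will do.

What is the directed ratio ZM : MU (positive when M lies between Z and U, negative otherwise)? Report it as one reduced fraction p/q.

ZM:MU = 2

Choose coordinates C = (0, 0), W = (1, 0), Z = (0, 1), D = (5, 2).
1. U lies on line WD with WU:UD = 4:1 ⇒ U = (21/5, 8/5)
2. M is where the line through C parallel to WD meets line ZU ⇒ M = (14/5, 7/5)
M = Z + t·(U−Z) with t = 2/3, so ZM:MU = t:(1−t) = 2/3:1/3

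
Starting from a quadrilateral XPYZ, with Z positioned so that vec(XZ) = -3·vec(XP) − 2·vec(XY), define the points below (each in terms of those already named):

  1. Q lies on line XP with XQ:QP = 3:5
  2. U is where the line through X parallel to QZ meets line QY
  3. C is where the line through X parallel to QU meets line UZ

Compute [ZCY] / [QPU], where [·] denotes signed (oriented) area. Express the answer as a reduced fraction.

Assign X = (0, 0), P = (1, 0), Y = (0, 1), Z = (-3, -2) — the answer is frame-independent, so this choice is without loss of generality.
1. Q lies on line XP with XQ:QP = 3:5 ⇒ Q = (3/8, 0)
2. U is where the line through X parallel to QZ meets line QY ⇒ U = (27/88, 2/11)
3. C is where the line through X parallel to QU meets line UZ ⇒ C = (3/484, -2/121)
2·[ZCY] = 135/44, 2·[QPU] = 5/44
[ZCY]:[QPU] = 135/44:5/44 = 27

[ZCY]:[QPU] = 27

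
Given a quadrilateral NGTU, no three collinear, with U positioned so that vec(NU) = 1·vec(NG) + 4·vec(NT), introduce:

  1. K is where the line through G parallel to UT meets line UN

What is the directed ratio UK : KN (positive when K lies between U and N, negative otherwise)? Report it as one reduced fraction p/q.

Assign N = (0, 0), G = (1, 0), T = (0, 1), U = (1, 4) — the answer is frame-independent, so this choice is without loss of generality.
1. K is where the line through G parallel to UT meets line UN ⇒ K = (-3, -12)
K = U + t·(N−U) with t = 4, so UK:KN = t:(1−t) = 4:-3

UK:KN = -4/3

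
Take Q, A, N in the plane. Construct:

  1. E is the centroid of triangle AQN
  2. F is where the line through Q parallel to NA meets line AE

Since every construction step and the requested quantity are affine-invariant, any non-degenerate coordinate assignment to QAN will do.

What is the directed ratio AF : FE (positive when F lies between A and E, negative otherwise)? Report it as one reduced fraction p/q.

AF:FE = -3/2

Assign Q = (0, 0), A = (1, 0), N = (0, 1) — the answer is frame-independent, so this choice is without loss of generality.
1. E is the centroid of triangle AQN ⇒ E = (1/3, 1/3)
2. F is where the line through Q parallel to NA meets line AE ⇒ F = (-1, 1)
F = A + t·(E−A) with t = 3, so AF:FE = t:(1−t) = 3:-2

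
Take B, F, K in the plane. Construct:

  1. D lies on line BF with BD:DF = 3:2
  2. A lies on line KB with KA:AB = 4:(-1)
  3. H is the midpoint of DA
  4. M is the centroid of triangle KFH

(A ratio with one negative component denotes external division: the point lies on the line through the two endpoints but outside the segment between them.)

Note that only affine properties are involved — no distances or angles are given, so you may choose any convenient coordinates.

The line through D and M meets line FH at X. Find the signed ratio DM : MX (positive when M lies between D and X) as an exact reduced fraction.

Set B = (0, 0), F = (1, 0), K = (0, 1); any affine frame gives the same invariant.
1. D lies on line BF with BD:DF = 3:2 ⇒ D = (3/5, 0)
2. A lies on line KB with KA:AB = 4:(-1) ⇒ A = (0, -1/3)
3. H is the midpoint of DA ⇒ H = (3/10, -1/6)
4. M is the centroid of triangle KFH ⇒ M = (13/30, 5/18)
line DM meets FH at X = (13/20, -1/12)
M = D + t·(X−D) with t = -10/3, so DM:MX = -10/3:13/3

DM:MX = -10/13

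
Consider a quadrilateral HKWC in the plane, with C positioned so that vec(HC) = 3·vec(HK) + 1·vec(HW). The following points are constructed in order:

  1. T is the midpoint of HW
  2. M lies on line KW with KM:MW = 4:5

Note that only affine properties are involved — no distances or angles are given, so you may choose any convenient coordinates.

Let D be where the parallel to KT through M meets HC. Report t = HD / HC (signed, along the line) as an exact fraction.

Work in coordinates with H = (0, 0), K = (1, 0), W = (0, 1), C = (3, 1).
1. T is the midpoint of HW ⇒ T = (0, 1/2)
2. M lies on line KW with KM:MW = 4:5 ⇒ M = (5/9, 4/9)
through M parallel to KT: direction (-1, 1/2); meets HC at D = (13/15, 13/45)
D = H + t·(C−H) with t = 13/45

t = 13/45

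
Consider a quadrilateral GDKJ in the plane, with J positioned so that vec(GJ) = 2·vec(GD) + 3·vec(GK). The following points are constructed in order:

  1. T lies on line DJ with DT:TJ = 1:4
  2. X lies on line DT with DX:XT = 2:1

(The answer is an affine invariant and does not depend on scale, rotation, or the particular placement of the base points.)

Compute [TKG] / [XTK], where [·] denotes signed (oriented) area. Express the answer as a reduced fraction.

[TKG]:[XTK] = 9/2

Assign G = (0, 0), D = (1, 0), K = (0, 1), J = (2, 3) — the answer is frame-independent, so this choice is without loss of generality.
1. T lies on line DJ with DT:TJ = 1:4 ⇒ T = (6/5, 3/5)
2. X lies on line DT with DX:XT = 2:1 ⇒ X = (17/15, 2/5)
2·[TKG] = 6/5, 2·[XTK] = 4/15
[TKG]:[XTK] = 6/5:4/15 = 9/2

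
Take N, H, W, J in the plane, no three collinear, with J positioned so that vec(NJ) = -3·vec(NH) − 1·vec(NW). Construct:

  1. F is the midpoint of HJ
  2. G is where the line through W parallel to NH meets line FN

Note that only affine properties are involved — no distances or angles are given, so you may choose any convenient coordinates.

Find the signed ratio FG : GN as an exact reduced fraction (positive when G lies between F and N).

Choose coordinates N = (0, 0), H = (1, 0), W = (0, 1), J = (-3, -1).
1. F is the midpoint of HJ ⇒ F = (-1, -1/2)
2. G is where the line through W parallel to NH meets line FN ⇒ G = (2, 1)
G = F + t·(N−F) with t = 3, so FG:GN = t:(1−t) = 3:-2

FG:GN = -3/2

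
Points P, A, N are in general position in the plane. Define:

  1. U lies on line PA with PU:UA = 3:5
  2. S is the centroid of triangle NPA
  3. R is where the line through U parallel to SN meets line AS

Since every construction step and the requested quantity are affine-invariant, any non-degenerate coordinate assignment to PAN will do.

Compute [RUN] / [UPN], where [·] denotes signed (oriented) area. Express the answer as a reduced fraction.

[RUN]:[UPN] = -5/36

Assign P = (0, 0), A = (1, 0), N = (0, 1) — the answer is frame-independent, so this choice is without loss of generality.
1. U lies on line PA with PU:UA = 3:5 ⇒ U = (3/8, 0)
2. S is the centroid of triangle NPA ⇒ S = (1/3, 1/3)
3. R is where the line through U parallel to SN meets line AS ⇒ R = (1/6, 5/12)
2·[RUN] = 5/96, 2·[UPN] = -3/8
[RUN]:[UPN] = 5/96:-3/8 = -5/36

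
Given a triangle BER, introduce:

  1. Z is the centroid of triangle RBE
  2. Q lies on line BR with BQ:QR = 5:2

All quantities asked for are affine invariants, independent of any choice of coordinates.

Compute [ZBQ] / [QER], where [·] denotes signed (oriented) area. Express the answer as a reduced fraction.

[ZBQ]:[QER] = -5/6

Assign B = (0, 0), E = (1, 0), R = (0, 1) — the answer is frame-independent, so this choice is without loss of generality.
1. Z is the centroid of triangle RBE ⇒ Z = (1/3, 1/3)
2. Q lies on line BR with BQ:QR = 5:2 ⇒ Q = (0, 5/7)
2·[ZBQ] = -5/21, 2·[QER] = 2/7
[ZBQ]:[QER] = -5/21:2/7 = -5/6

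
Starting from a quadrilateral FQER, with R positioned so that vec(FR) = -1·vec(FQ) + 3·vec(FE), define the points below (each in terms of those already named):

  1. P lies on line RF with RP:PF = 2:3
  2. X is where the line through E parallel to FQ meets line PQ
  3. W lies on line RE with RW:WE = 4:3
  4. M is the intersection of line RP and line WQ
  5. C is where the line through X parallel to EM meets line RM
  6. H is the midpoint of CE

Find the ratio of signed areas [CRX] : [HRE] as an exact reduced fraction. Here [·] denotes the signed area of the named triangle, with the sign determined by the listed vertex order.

[CRX]:[HRE] = 8/3

Assign F = (0, 0), Q = (1, 0), E = (0, 1), R = (-1, 3) — the answer is frame-independent, so this choice is without loss of generality.
1. P lies on line RF with RP:PF = 2:3 ⇒ P = (-3/5, 9/5)
2. X is where the line through E parallel to FQ meets line PQ ⇒ X = (1/9, 1)
3. W lies on line RE with RW:WE = 4:3 ⇒ W = (-3/7, 13/7)
4. M is the intersection of line RP and line WQ ⇒ M = (-13/17, 39/17)
5. C is where the line through X parallel to EM meets line RM ⇒ C = (-139/153, 139/51)
6. H is the midpoint of CE ⇒ H = (-139/306, 95/51)
2·[CRX] = -56/459, 2·[HRE] = -7/153
[CRX]:[HRE] = -56/459:-7/153 = 8/3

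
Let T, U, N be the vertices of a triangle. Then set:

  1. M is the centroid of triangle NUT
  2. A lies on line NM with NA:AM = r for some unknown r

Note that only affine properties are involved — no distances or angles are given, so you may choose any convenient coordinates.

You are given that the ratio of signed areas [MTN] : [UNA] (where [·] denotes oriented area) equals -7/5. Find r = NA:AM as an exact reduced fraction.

r = 5/2

Work in coordinates with T = (0, 0), U = (1, 0), N = (0, 1).
1. M is the centroid of triangle NUT ⇒ M = (1/3, 1/3)
2. With NA:AM = r, write λ = r/(r+1) so A = N + λ·(M−N); A is affine-linear in λ
Every point depending on A is an affine combination of A and λ-independent points, so each such coordinate is linear in λ; the λ² term in each signed area is a multiple of (M−N)×(M−N) = 0, so 2·[MTN] and 2·[UNA] are each linear in λ. Evaluating at λ=0 and λ=1:
  2·[MTN] = -1/3,   2·[UNA] = 1/3·λ
So [MTN]:[UNA] = (-1/3) / (1/3·λ). Setting this equal to -7/5:
  -1/3 = -7/5·(1/3·λ)  ⇒  λ = 5/7
Then r = λ/(1−λ) = (5/7)/(2/7) = 5/2. Check: with r = 5/2, A = (5/21, 11/21) and [MTN]:[UNA] = -7/5 as required.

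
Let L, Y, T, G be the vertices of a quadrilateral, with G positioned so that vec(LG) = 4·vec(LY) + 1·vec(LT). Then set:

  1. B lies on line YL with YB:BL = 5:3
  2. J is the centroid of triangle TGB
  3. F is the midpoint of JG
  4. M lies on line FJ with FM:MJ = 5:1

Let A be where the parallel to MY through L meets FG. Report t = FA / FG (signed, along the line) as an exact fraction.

t = -385/222

Choose coordinates L = (0, 0), Y = (1, 0), T = (0, 1), G = (4, 1).
1. B lies on line YL with YB:BL = 5:3 ⇒ B = (3/8, 0)
2. J is the centroid of triangle TGB ⇒ J = (35/24, 2/3)
3. F is the midpoint of JG ⇒ F = (131/48, 5/6)
4. M lies on line FJ with FM:MJ = 5:1 ⇒ M = (481/288, 25/36)
through L parallel to MY: direction (-193/288, -25/36); meets FG at A = (5597/10656, 725/1332)
A = F + t·(G−F) with t = -385/222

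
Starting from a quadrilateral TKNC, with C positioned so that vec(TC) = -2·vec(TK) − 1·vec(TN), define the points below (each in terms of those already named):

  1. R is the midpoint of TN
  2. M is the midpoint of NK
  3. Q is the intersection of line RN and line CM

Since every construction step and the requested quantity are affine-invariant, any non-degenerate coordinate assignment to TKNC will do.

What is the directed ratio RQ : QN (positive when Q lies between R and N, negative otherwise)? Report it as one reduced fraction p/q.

Choose coordinates T = (0, 0), K = (1, 0), N = (0, 1), C = (-2, -1).
1. R is the midpoint of TN ⇒ R = (0, 1/2)
2. M is the midpoint of NK ⇒ M = (1/2, 1/2)
3. Q is the intersection of line RN and line CM ⇒ Q = (0, 1/5)
Q = R + t·(N−R) with t = -3/5, so RQ:QN = t:(1−t) = -3/5:8/5

RQ:QN = -3/8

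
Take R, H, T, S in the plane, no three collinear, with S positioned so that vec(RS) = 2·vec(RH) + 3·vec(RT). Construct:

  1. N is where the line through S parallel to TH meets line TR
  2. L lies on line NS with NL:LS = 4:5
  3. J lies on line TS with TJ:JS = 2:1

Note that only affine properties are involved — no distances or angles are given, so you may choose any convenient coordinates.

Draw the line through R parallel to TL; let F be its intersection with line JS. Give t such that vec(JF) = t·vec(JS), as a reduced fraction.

t = -7/5

Work in coordinates with R = (0, 0), H = (1, 0), T = (0, 1), S = (2, 3).
1. N is where the line through S parallel to TH meets line TR ⇒ N = (0, 5)
2. L lies on line NS with NL:LS = 4:5 ⇒ L = (8/9, 37/9)
3. J lies on line TS with TJ:JS = 2:1 ⇒ J = (4/3, 7/3)
through R parallel to TL: direction (8/9, 28/9); meets JS at F = (2/5, 7/5)
F = J + t·(S−J) with t = -7/5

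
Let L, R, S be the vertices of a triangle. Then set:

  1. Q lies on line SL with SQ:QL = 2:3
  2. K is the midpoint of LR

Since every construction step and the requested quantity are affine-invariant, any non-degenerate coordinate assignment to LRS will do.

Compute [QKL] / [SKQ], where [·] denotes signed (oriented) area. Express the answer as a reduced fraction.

Choose coordinates L = (0, 0), R = (1, 0), S = (0, 1).
1. Q lies on line SL with SQ:QL = 2:3 ⇒ Q = (0, 3/5)
2. K is the midpoint of LR ⇒ K = (1/2, 0)
2·[QKL] = -3/10, 2·[SKQ] = -1/5
[QKL]:[SKQ] = -3/10:-1/5 = 3/2

[QKL]:[SKQ] = 3/2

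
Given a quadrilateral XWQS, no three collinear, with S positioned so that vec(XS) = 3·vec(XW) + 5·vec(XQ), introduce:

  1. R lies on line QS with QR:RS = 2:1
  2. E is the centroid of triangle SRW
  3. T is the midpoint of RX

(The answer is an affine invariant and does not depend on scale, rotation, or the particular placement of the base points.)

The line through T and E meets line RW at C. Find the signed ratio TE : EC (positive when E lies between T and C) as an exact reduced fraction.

Assign X = (0, 0), W = (1, 0), Q = (0, 1), S = (3, 5) — the answer is frame-independent, so this choice is without loss of generality.
1. R lies on line QS with QR:RS = 2:1 ⇒ R = (2, 11/3)
2. E is the centroid of triangle SRW ⇒ E = (2, 26/9)
3. T is the midpoint of RX ⇒ T = (1, 11/6)
line TE meets RW at C = (80/47, 121/47)
E = T + t·(C−T) with t = 47/33, so TE:EC = 47/33:-14/33

TE:EC = -47/14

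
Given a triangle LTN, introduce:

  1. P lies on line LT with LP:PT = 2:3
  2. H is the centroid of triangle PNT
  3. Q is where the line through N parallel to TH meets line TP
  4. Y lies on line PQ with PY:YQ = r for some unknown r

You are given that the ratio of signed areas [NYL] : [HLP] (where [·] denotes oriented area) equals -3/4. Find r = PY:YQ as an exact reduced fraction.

r = -1/5

Set L = (0, 0), T = (1, 0), N = (0, 1); any affine frame gives the same invariant.
1. P lies on line LT with LP:PT = 2:3 ⇒ P = (2/5, 0)
2. H is the centroid of triangle PNT ⇒ H = (7/15, 1/3)
3. Q is where the line through N parallel to TH meets line TP ⇒ Q = (8/5, 0)
4. With PY:YQ = r, write λ = r/(r+1) so Y = P + λ·(Q−P); Y is affine-linear in λ
Every point depending on Y is an affine combination of Y and λ-independent points, so each such coordinate is linear in λ; the λ² term in each signed area is a multiple of (Q−P)×(Q−P) = 0, so 2·[NYL] and 2·[HLP] are each linear in λ. Evaluating at λ=0 and λ=1:
  2·[NYL] = -6/5·λ − 2/5,   2·[HLP] = 2/15
So [NYL]:[HLP] = (-6/5·λ − 2/5) / (2/15). Setting this equal to -3/4:
  -6/5·λ − 2/5 = -3/4·(2/15)  ⇒  λ = -1/4
Then r = λ/(1−λ) = (-1/4)/(5/4) = -1/5. Check: with r = -1/5, Y = (1/10, 0) and [NYL]:[HLP] = -3/4 as required.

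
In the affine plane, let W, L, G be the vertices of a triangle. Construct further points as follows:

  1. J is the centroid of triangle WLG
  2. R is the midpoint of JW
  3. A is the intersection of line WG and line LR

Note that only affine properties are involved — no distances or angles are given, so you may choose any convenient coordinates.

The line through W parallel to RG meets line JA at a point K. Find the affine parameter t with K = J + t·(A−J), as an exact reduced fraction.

Work in coordinates with W = (0, 0), L = (1, 0), G = (0, 1).
1. J is the centroid of triangle WLG ⇒ J = (1/3, 1/3)
2. R is the midpoint of JW ⇒ R = (1/6, 1/6)
3. A is the intersection of line WG and line LR ⇒ A = (0, 1/5)
through W parallel to RG: direction (-1/6, 5/6); meets JA at K = (-1/27, 5/27)
K = J + t·(A−J) with t = 10/9

t = 10/9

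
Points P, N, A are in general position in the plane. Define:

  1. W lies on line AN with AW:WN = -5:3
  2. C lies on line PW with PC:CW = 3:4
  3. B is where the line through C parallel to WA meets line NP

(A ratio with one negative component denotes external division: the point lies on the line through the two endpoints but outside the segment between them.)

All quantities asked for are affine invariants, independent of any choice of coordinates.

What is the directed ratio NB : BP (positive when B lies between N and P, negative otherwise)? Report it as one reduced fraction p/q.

NB:BP = 4/3

Assign P = (0, 0), N = (1, 0), A = (0, 1) — the answer is frame-independent, so this choice is without loss of generality.
1. W lies on line AN with AW:WN = -5:3 ⇒ W = (5/2, -3/2)
2. C lies on line PW with PC:CW = 3:4 ⇒ C = (15/14, -9/14)
3. B is where the line through C parallel to WA meets line NP ⇒ B = (3/7, 0)
B = N + t·(P−N) with t = 4/7, so NB:BP = t:(1−t) = 4/7:3/7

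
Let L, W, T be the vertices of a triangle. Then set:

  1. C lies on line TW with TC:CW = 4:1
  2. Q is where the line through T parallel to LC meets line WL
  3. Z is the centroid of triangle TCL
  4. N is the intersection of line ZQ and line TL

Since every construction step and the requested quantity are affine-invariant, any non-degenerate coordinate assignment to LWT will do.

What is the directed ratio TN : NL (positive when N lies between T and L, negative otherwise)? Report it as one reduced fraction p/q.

TN:NL = 5/3

Set L = (0, 0), W = (1, 0), T = (0, 1); any affine frame gives the same invariant.
1. C lies on line TW with TC:CW = 4:1 ⇒ C = (4/5, 1/5)
2. Q is where the line through T parallel to LC meets line WL ⇒ Q = (-4, 0)
3. Z is the centroid of triangle TCL ⇒ Z = (4/15, 2/5)
4. N is the intersection of line ZQ and line TL ⇒ N = (0, 3/8)
N = T + t·(L−T) with t = 5/8, so TN:NL = t:(1−t) = 5/8:3/8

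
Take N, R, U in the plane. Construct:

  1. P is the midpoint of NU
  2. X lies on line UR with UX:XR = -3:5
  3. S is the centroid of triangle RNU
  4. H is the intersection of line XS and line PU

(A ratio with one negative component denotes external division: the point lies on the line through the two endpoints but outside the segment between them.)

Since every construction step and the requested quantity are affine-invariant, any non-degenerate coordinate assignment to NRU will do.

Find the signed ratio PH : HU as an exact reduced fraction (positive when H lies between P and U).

PH:HU = 5/6

Assign N = (0, 0), R = (1, 0), U = (0, 1) — the answer is frame-independent, so this choice is without loss of generality.
1. P is the midpoint of NU ⇒ P = (0, 1/2)
2. X lies on line UR with UX:XR = -3:5 ⇒ X = (-3/2, 5/2)
3. S is the centroid of triangle RNU ⇒ S = (1/3, 1/3)
4. H is the intersection of line XS and line PU ⇒ H = (0, 8/11)
H = P + t·(U−P) with t = 5/11, so PH:HU = t:(1−t) = 5/11:6/11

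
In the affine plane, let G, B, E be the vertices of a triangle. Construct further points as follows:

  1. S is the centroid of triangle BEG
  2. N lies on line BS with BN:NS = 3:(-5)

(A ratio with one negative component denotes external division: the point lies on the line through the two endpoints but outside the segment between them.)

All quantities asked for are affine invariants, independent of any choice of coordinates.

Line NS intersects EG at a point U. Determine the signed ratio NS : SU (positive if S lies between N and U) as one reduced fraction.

NS:SU = 5

Choose coordinates G = (0, 0), B = (1, 0), E = (0, 1).
1. S is the centroid of triangle BEG ⇒ S = (1/3, 1/3)
2. N lies on line BS with BN:NS = 3:(-5) ⇒ N = (2, -1/2)
line NS meets EG at U = (0, 1/2)
S = N + t·(U−N) with t = 5/6, so NS:SU = 5/6:1/6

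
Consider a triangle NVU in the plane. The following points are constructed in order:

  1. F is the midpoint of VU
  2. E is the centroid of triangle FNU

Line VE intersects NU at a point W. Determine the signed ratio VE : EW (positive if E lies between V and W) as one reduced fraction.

Work in coordinates with N = (0, 0), V = (1, 0), U = (0, 1).
1. F is the midpoint of VU ⇒ F = (1/2, 1/2)
2. E is the centroid of triangle FNU ⇒ E = (1/6, 1/2)
line VE meets NU at W = (0, 3/5)
E = V + t·(W−V) with t = 5/6, so VE:EW = 5/6:1/6

VE:EW = 5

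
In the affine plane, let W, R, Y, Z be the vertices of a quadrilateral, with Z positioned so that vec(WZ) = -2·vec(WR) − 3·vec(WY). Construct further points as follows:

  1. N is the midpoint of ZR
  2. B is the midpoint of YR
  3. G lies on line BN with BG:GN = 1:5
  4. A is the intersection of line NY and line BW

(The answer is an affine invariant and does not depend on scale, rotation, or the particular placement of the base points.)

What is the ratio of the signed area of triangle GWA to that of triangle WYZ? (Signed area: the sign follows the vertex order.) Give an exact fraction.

[GWA]:[WYZ] = 1/48

Work in coordinates with W = (0, 0), R = (1, 0), Y = (0, 1), Z = (-2, -3).
1. N is the midpoint of ZR ⇒ N = (-1/2, -3/2)
2. B is the midpoint of YR ⇒ B = (1/2, 1/2)
3. G lies on line BN with BG:GN = 1:5 ⇒ G = (1/3, 1/6)
4. A is the intersection of line NY and line BW ⇒ A = (-1/4, -1/4)
2·[GWA] = 1/24, 2·[WYZ] = 2
[GWA]:[WYZ] = 1/24:2 = 1/48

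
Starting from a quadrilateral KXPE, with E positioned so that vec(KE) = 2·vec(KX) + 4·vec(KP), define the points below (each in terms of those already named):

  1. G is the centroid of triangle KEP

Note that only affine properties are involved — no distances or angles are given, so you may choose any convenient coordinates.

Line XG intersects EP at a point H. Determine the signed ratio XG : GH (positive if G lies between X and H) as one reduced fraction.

XG:GH = 13/2

Set K = (0, 0), X = (1, 0), P = (0, 1), E = (2, 4); any affine frame gives the same invariant.
1. G is the centroid of triangle KEP ⇒ G = (2/3, 5/3)
line XG meets EP at H = (8/13, 25/13)
G = X + t·(H−X) with t = 13/15, so XG:GH = 13/15:2/15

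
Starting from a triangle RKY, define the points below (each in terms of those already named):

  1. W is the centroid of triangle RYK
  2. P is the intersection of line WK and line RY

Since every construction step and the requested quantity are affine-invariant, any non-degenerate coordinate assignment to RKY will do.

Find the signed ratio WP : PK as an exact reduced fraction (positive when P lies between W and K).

Set R = (0, 0), K = (1, 0), Y = (0, 1); any affine frame gives the same invariant.
1. W is the centroid of triangle RYK ⇒ W = (1/3, 1/3)
2. P is the intersection of line WK and line RY ⇒ P = (0, 1/2)
P = W + t·(K−W) with t = -1/2, so WP:PK = t:(1−t) = -1/2:3/2

WP:PK = -1/3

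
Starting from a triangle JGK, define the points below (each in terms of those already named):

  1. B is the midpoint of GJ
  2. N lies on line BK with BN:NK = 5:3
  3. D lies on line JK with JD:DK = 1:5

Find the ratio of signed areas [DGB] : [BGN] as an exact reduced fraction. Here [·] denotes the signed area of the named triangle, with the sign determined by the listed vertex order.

[DGB]:[BGN] = -4/15

Assign J = (0, 0), G = (1, 0), K = (0, 1) — the answer is frame-independent, so this choice is without loss of generality.
1. B is the midpoint of GJ ⇒ B = (1/2, 0)
2. N lies on line BK with BN:NK = 5:3 ⇒ N = (3/16, 5/8)
3. D lies on line JK with JD:DK = 1:5 ⇒ D = (0, 1/6)
2·[DGB] = -1/12, 2·[BGN] = 5/16
[DGB]:[BGN] = -1/12:5/16 = -4/15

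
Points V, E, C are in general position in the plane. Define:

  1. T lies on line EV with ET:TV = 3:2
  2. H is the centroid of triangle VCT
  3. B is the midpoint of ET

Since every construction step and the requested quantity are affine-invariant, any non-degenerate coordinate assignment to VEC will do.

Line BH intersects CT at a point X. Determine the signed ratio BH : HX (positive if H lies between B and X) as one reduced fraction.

BH:HX = -13/4

Set V = (0, 0), E = (1, 0), C = (0, 1); any affine frame gives the same invariant.
1. T lies on line EV with ET:TV = 3:2 ⇒ T = (2/5, 0)
2. H is the centroid of triangle VCT ⇒ H = (2/15, 1/3)
3. B is the midpoint of ET ⇒ B = (7/10, 0)
line BH meets CT at X = (4/13, 3/13)
H = B + t·(X−B) with t = 13/9, so BH:HX = 13/9:-4/9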